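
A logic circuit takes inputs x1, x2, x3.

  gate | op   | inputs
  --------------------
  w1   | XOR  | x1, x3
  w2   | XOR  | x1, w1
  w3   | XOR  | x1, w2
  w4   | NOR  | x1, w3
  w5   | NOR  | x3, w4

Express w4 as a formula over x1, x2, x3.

x1 NOR (x1 XOR (x1 XOR (x1 XOR x3)))

w1 = x1 XOR x3
w2 = x1 XOR w1 = x1 XOR (x1 XOR x3)
w3 = x1 XOR w2 = x1 XOR (x1 XOR (x1 XOR x3))
w4 = x1 NOR w3 = x1 NOR (x1 XOR (x1 XOR (x1 XOR x3)))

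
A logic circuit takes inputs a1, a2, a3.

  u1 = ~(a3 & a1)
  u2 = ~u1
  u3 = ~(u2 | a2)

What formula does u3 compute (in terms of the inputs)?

u1 = ~(a3 & a1)
u2 = ~u1 = ~(~(a3 & a1))
u3 = ~(u2 | a2) = ~(~(~(a3 & a1)) | a2)

~(~(~(a3 & a1)) | a2)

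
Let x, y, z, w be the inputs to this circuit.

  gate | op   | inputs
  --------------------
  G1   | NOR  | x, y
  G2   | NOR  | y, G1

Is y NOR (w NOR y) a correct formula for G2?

G1 = x NOR y
G2 = y NOR G1 = y NOR (x NOR y)
At x=0, y=0, z=0, w=1: circuit gives 0, formula gives 1.

No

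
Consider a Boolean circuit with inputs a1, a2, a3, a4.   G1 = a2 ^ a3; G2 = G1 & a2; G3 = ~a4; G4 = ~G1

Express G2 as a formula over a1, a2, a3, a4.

(a2 ^ a3) & a2

G1 = a2 ^ a3
G2 = G1 & a2 = (a2 ^ a3) & a2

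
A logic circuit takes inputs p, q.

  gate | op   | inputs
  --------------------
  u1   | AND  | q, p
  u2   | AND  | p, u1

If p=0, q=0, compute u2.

0

u1 = 0 AND 0 = 0
u2 = 0 AND 0 = 0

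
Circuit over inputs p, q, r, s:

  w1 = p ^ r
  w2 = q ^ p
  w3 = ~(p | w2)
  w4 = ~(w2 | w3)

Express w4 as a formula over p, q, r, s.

w2 = q ^ p
w3 = ~(p | w2) = ~(p | (q ^ p))
w4 = ~(w2 | w3) = ~((q ^ p) | (~(p | (q ^ p))))

~((q ^ p) | (~(p | (q ^ p))))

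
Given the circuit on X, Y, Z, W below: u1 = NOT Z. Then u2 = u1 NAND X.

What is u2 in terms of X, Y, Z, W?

u1 = NOT Z
u2 = u1 NAND X = NOT Z NAND X

NOT Z NAND X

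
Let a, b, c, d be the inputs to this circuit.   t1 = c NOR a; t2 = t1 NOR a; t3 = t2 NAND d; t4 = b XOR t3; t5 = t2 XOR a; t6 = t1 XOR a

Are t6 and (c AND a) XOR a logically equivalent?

No

t1 = c NOR a
t6 = t1 XOR a = (c NOR a) XOR a
At a=0, b=0, c=0, d=0: circuit gives 1, formula gives 0.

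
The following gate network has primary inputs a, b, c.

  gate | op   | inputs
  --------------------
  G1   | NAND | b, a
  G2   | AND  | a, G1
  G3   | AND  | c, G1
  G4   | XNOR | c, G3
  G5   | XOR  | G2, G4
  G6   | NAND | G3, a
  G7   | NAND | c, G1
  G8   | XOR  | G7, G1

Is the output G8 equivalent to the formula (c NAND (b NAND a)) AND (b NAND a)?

No

G1 = b NAND a
G7 = c NAND G1 = c NAND (b NAND a)
G8 = G7 XOR G1 = (c NAND (b NAND a)) XOR (b NAND a)
At a=0, b=0, c=0: circuit gives 0, formula gives 1.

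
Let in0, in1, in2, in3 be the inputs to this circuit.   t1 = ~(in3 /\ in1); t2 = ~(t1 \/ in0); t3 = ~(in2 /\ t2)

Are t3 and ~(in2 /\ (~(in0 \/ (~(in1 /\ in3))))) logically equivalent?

Yes

t1 = ~(in3 /\ in1)
t2 = ~(t1 \/ in0) = ~((~(in3 /\ in1)) \/ in0)
t3 = ~(in2 /\ t2) = ~(in2 /\ (~((~(in3 /\ in1)) \/ in0)))
At in0=0, in1=1, in2=1, in3=1: circuit gives 0, formula gives 0.
At in0=0, in1=0, in2=0, in3=0: circuit gives 1, formula gives 1.
Agrees on all 16 inputs.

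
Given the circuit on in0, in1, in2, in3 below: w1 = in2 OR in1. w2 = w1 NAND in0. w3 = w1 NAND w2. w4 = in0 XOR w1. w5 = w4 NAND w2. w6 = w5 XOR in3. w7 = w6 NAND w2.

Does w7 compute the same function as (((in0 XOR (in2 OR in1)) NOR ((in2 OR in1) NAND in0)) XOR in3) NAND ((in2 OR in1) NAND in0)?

w1 = in2 OR in1
w2 = w1 NAND in0 = (in2 OR in1) NAND in0
w4 = in0 XOR w1 = in0 XOR (in2 OR in1)
w5 = w4 NAND w2 = (in0 XOR (in2 OR in1)) NAND ((in2 OR in1) NAND in0)
w6 = w5 XOR in3 = ((in0 XOR (in2 OR in1)) NAND ((in2 OR in1) NAND in0)) XOR in3
w7 = w6 NAND w2 = (((in0 XOR (in2 OR in1)) NAND ((in2 OR in1) NAND in0)) XOR in3) NAND ((in2 OR in1) NAND in0)
At in0=0, in1=0, in2=0, in3=0: circuit gives 0, formula gives 1.

No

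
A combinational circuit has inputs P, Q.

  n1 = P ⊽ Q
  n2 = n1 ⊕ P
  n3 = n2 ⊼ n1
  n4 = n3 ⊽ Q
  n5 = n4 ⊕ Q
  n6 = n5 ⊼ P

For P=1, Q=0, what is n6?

1

n1 = 1 ⊽ 0 = 0
n2 = 0 ⊕ 1 = 1
n3 = 1 ⊼ 0 = 1
n4 = 1 ⊽ 0 = 0
n5 = 0 ⊕ 0 = 0
n6 = 0 ⊼ 1 = 1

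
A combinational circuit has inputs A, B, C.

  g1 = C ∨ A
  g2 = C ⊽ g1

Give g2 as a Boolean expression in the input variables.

C ⊽ (C ∨ A)

g1 = C ∨ A
g2 = C ⊽ g1 = C ⊽ (C ∨ A)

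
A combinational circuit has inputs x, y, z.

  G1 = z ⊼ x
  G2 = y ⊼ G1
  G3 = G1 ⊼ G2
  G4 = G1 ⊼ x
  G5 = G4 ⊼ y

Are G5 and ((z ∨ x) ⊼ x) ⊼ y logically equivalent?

G1 = z ⊼ x
G4 = G1 ⊼ x = (z ⊼ x) ⊼ x
G5 = G4 ⊼ y = ((z ⊼ x) ⊼ x) ⊼ y
At x=1, y=1, z=1: circuit gives 0, formula gives 1.

No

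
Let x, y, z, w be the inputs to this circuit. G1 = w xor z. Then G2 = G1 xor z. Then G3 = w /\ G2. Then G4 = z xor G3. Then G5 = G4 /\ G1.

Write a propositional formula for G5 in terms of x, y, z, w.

G1 = w xor z
G2 = G1 xor z = (w xor z) xor z
G3 = w /\ G2 = w /\ ((w xor z) xor z)
G4 = z xor G3 = z xor (w /\ ((w xor z) xor z))
G5 = G4 /\ G1 = (z xor (w /\ ((w xor z) xor z))) /\ (w xor z)

(z xor (w /\ ((w xor z) xor z))) /\ (w xor z)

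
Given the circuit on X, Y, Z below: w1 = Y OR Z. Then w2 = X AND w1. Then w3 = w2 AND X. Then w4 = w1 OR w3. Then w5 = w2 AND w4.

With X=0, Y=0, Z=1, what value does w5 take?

0

w1 = 0 OR 1 = 1
w2 = 0 AND 1 = 0
w3 = 0 AND 0 = 0
w4 = 1 OR 0 = 1
w5 = 0 AND 1 = 0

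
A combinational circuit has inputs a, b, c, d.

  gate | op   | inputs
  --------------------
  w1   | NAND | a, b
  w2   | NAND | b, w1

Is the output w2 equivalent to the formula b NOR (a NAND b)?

No

w1 = a NAND b
w2 = b NAND w1 = b NAND (a NAND b)
At a=0, b=0, c=0, d=0: circuit gives 1, formula gives 0.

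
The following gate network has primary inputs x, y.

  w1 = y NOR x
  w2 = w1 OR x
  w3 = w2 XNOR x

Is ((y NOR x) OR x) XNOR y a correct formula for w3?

No

w1 = y NOR x
w2 = w1 OR x = (y NOR x) OR x
w3 = w2 XNOR x = ((y NOR x) OR x) XNOR x
At x=0, y=1: circuit gives 1, formula gives 0.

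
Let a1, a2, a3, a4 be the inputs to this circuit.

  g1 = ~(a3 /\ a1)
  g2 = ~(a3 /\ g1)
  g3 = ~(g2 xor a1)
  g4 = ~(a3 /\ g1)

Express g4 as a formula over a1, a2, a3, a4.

g1 = ~(a3 /\ a1)
g4 = ~(a3 /\ g1) = ~(a3 /\ (~(a3 /\ a1)))

~(a3 /\ (~(a3 /\ a1)))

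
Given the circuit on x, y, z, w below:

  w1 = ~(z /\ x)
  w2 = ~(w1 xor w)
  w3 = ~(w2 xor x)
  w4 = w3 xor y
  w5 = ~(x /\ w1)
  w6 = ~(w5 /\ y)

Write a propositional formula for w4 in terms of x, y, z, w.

w1 = ~(z /\ x)
w2 = ~(w1 xor w) = ~((~(z /\ x)) xor w)
w3 = ~(w2 xor x) = ~((~((~(z /\ x)) xor w)) xor x)
w4 = w3 xor y = (~((~((~(z /\ x)) xor w)) xor x)) xor y

(~((~((~(z /\ x)) xor w)) xor x)) xor y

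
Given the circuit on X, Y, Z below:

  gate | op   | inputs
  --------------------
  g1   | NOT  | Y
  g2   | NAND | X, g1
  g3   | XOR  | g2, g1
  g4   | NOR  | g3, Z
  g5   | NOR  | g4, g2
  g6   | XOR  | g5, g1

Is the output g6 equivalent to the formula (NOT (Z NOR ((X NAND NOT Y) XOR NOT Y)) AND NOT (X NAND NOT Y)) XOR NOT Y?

g1 = NOT Y
g2 = X NAND g1 = X NAND NOT Y
g3 = g2 XOR g1 = (X NAND NOT Y) XOR NOT Y
g4 = g3 NOR Z = ((X NAND NOT Y) XOR NOT Y) NOR Z
g5 = g4 NOR g2 = (((X NAND NOT Y) XOR NOT Y) NOR Z) NOR (X NAND NOT Y)
g6 = g5 XOR g1 = ((((X NAND NOT Y) XOR NOT Y) NOR Z) NOR (X NAND NOT Y)) XOR NOT Y
At X=0, Y=1, Z=0: circuit gives 0, formula gives 0.
At X=0, Y=0, Z=0: circuit gives 1, formula gives 1.
Agrees on all 8 inputs.

Yes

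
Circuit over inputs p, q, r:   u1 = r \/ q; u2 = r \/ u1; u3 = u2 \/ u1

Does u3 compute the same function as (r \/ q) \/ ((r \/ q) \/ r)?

Yes

u1 = r \/ q
u2 = r \/ u1 = r \/ (r \/ q)
u3 = u2 \/ u1 = (r \/ (r \/ q)) \/ (r \/ q)
At p=0, q=0, r=0: circuit gives 0, formula gives 0.
At p=0, q=0, r=1: circuit gives 1, formula gives 1.
Agrees on all 8 inputs.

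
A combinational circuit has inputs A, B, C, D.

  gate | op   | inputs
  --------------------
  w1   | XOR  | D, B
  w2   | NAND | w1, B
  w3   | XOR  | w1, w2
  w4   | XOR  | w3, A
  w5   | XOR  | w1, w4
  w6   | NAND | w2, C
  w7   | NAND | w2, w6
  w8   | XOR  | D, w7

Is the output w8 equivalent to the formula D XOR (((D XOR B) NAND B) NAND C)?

No

w1 = D XOR B
w2 = w1 NAND B = (D XOR B) NAND B
w6 = w2 NAND C = ((D XOR B) NAND B) NAND C
w7 = w2 NAND w6 = ((D XOR B) NAND B) NAND (((D XOR B) NAND B) NAND C)
w8 = D XOR w7 = D XOR (((D XOR B) NAND B) NAND (((D XOR B) NAND B) NAND C))
At A=0, B=0, C=0, D=0: circuit gives 0, formula gives 1.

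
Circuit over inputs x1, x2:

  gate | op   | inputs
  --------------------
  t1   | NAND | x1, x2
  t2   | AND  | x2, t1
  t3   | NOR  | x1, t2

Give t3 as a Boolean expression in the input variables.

x1 NOR (x2 AND (x1 NAND x2))

t1 = x1 NAND x2
t2 = x2 AND t1 = x2 AND (x1 NAND x2)
t3 = x1 NOR t2 = x1 NOR (x2 AND (x1 NAND x2))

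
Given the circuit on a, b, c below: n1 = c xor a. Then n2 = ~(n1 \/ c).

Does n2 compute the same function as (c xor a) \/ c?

n1 = c xor a
n2 = ~(n1 \/ c) = ~((c xor a) \/ c)
At a=0, b=0, c=0: circuit gives 1, formula gives 0.

No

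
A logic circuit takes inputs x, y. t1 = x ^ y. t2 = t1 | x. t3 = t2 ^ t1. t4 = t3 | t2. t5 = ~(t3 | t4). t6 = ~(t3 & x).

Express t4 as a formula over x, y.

t1 = x ^ y
t2 = t1 | x = (x ^ y) | x
t3 = t2 ^ t1 = ((x ^ y) | x) ^ (x ^ y)
t4 = t3 | t2 = (((x ^ y) | x) ^ (x ^ y)) | ((x ^ y) | x)

(((x ^ y) | x) ^ (x ^ y)) | ((x ^ y) | x)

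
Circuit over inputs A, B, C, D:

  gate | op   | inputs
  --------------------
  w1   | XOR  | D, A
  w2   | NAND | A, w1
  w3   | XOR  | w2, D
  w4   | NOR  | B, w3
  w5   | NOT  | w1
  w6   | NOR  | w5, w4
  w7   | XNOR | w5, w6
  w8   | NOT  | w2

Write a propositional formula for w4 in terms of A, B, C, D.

B NOR ((A NAND (D XOR A)) XOR D)

w1 = D XOR A
w2 = A NAND w1 = A NAND (D XOR A)
w3 = w2 XOR D = (A NAND (D XOR A)) XOR D
w4 = B NOR w3 = B NOR ((A NAND (D XOR A)) XOR D)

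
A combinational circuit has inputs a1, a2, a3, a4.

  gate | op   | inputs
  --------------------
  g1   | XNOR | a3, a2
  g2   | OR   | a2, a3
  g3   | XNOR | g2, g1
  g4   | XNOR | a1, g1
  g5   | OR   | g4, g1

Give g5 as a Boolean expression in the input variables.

(a1 XNOR (a3 XNOR a2)) OR (a3 XNOR a2)

g1 = a3 XNOR a2
g4 = a1 XNOR g1 = a1 XNOR (a3 XNOR a2)
g5 = g4 OR g1 = (a1 XNOR (a3 XNOR a2)) OR (a3 XNOR a2)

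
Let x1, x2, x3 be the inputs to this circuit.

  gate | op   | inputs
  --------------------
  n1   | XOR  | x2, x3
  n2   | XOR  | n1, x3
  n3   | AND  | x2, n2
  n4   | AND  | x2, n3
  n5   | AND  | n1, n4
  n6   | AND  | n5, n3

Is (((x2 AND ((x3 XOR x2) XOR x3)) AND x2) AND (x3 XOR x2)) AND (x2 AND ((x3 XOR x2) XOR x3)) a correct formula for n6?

Yes

n1 = x2 XOR x3
n2 = n1 XOR x3 = (x2 XOR x3) XOR x3
n3 = x2 AND n2 = x2 AND ((x2 XOR x3) XOR x3)
n4 = x2 AND n3 = x2 AND (x2 AND ((x2 XOR x3) XOR x3))
n5 = n1 AND n4 = (x2 XOR x3) AND (x2 AND (x2 AND ((x2 XOR x3) XOR x3)))
n6 = n5 AND n3 = ((x2 XOR x3) AND (x2 AND (x2 AND ((x2 XOR x3) XOR x3)))) AND (x2 AND ((x2 XOR x3) XOR x3))
At x1=0, x2=0, x3=0: circuit gives 0, formula gives 0.
At x1=0, x2=1, x3=0: circuit gives 1, formula gives 1.
Agrees on all 8 inputs.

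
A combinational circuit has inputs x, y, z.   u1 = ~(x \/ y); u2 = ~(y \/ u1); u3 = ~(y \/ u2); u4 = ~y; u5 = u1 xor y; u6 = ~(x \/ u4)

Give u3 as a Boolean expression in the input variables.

~(y \/ (~(y \/ (~(x \/ y)))))

u1 = ~(x \/ y)
u2 = ~(y \/ u1) = ~(y \/ (~(x \/ y)))
u3 = ~(y \/ u2) = ~(y \/ (~(y \/ (~(x \/ y)))))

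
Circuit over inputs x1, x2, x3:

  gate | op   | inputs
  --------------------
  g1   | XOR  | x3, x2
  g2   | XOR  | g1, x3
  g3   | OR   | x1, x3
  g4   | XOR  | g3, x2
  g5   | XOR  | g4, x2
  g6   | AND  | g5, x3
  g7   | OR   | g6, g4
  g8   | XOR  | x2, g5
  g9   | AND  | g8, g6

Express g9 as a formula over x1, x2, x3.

(x2 XOR (((x1 OR x3) XOR x2) XOR x2)) AND ((((x1 OR x3) XOR x2) XOR x2) AND x3)

g3 = x1 OR x3
g4 = g3 XOR x2 = (x1 OR x3) XOR x2
g5 = g4 XOR x2 = ((x1 OR x3) XOR x2) XOR x2
g6 = g5 AND x3 = (((x1 OR x3) XOR x2) XOR x2) AND x3
g8 = x2 XOR g5 = x2 XOR (((x1 OR x3) XOR x2) XOR x2)
g9 = g8 AND g6 = (x2 XOR (((x1 OR x3) XOR x2) XOR x2)) AND ((((x1 OR x3) XOR x2) XOR x2) AND x3)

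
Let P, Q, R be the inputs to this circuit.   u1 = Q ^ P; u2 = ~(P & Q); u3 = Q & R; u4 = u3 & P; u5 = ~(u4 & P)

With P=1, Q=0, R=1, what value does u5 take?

1

u3 = 0 & 1 = 0
u4 = 0 & 1 = 0
u5 = ~(0 & 1) = 1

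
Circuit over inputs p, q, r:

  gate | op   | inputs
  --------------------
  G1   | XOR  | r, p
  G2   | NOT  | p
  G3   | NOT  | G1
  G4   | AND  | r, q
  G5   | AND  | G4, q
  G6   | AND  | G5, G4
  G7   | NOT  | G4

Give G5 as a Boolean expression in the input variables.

(r AND q) AND q

G4 = r AND q
G5 = G4 AND q = (r AND q) AND q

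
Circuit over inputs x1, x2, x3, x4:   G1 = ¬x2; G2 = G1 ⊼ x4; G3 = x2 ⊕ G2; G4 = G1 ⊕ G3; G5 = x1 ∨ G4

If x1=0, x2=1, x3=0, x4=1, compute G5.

G1 = ¬1 = 0
G2 = 0 ⊼ 1 = 1
G3 = 1 ⊕ 1 = 0
G4 = 0 ⊕ 0 = 0
G5 = 0 ∨ 0 = 0

0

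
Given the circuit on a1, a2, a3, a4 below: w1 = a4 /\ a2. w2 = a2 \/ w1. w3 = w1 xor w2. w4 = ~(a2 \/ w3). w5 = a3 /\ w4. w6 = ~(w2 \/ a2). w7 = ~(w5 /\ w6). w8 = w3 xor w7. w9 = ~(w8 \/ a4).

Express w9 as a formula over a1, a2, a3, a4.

w1 = a4 /\ a2
w2 = a2 \/ w1 = a2 \/ (a4 /\ a2)
w3 = w1 xor w2 = (a4 /\ a2) xor (a2 \/ (a4 /\ a2))
w4 = ~(a2 \/ w3) = ~(a2 \/ ((a4 /\ a2) xor (a2 \/ (a4 /\ a2))))
w5 = a3 /\ w4 = a3 /\ (~(a2 \/ ((a4 /\ a2) xor (a2 \/ (a4 /\ a2)))))
w6 = ~(w2 \/ a2) = ~((a2 \/ (a4 /\ a2)) \/ a2)
w7 = ~(w5 /\ w6) = ~((a3 /\ (~(a2 \/ ((a4 /\ a2) xor (a2 \/ (a4 /\ a2)))))) /\ (~((a2 \/ (a4 /\ a2)) \/ a2)))
w8 = w3 xor w7 = ((a4 /\ a2) xor (a2 \/ (a4 /\ a2))) xor (~((a3 /\ (~(a2 \/ ((a4 /\ a2) xor (a2 \/ (a4 /\ a2)))))) /\ (~((a2 \/ (a4 /\ a2)) \/ a2))))
w9 = ~(w8 \/ a4) = ~((((a4 /\ a2) xor (a2 \/ (a4 /\ a2))) xor (~((a3 /\ (~(a2 \/ ((a4 /\ a2) xor (a2 \/ (a4 /\ a2)))))) /\ (~((a2 \/ (a4 /\ a2)) \/ a2))))) \/ a4)

~((((a4 /\ a2) xor (a2 \/ (a4 /\ a2))) xor (~((a3 /\ (~(a2 \/ ((a4 /\ a2) xor (a2 \/ (a4 /\ a2)))))) /\ (~((a2 \/ (a4 /\ a2)) \/ a2))))) \/ a4)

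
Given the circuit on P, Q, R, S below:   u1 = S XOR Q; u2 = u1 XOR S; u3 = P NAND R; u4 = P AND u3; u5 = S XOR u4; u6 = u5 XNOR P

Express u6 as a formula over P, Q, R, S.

u3 = P NAND R
u4 = P AND u3 = P AND (P NAND R)
u5 = S XOR u4 = S XOR (P AND (P NAND R))
u6 = u5 XNOR P = (S XOR (P AND (P NAND R))) XNOR P

(S XOR (P AND (P NAND R))) XNOR P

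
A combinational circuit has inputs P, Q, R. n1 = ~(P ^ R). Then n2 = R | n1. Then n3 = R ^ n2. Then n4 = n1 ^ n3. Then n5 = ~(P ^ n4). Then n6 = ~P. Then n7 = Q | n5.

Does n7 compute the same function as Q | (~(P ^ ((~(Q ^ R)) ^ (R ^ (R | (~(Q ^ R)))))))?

No

n1 = ~(P ^ R)
n2 = R | n1 = R | (~(P ^ R))
n3 = R ^ n2 = R ^ (R | (~(P ^ R)))
n4 = n1 ^ n3 = (~(P ^ R)) ^ (R ^ (R | (~(P ^ R))))
n5 = ~(P ^ n4) = ~(P ^ ((~(P ^ R)) ^ (R ^ (R | (~(P ^ R))))))
n7 = Q | n5 = Q | (~(P ^ ((~(P ^ R)) ^ (R ^ (R | (~(P ^ R)))))))
At P=1, Q=0, R=1: circuit gives 1, formula gives 0.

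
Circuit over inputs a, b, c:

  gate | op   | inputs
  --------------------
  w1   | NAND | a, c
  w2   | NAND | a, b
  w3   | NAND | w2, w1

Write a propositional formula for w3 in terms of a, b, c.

(a NAND b) NAND (a NAND c)

w1 = a NAND c
w2 = a NAND b
w3 = w2 NAND w1 = (a NAND b) NAND (a NAND c)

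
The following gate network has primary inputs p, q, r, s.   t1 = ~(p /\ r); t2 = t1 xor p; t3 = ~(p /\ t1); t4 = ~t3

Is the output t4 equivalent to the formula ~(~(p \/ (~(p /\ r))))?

No

t1 = ~(p /\ r)
t3 = ~(p /\ t1) = ~(p /\ (~(p /\ r)))
t4 = ~t3 = ~(~(p /\ (~(p /\ r))))
At p=0, q=0, r=0, s=0: circuit gives 0, formula gives 1.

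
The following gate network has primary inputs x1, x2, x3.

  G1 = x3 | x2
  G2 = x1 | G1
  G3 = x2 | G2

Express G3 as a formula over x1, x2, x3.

G1 = x3 | x2
G2 = x1 | G1 = x1 | (x3 | x2)
G3 = x2 | G2 = x2 | (x1 | (x3 | x2))

x2 | (x1 | (x3 | x2))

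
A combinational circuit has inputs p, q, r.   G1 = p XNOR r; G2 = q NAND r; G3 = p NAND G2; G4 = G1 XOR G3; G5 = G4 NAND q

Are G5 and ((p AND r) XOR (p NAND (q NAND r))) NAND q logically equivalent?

G1 = p XNOR r
G2 = q NAND r
G3 = p NAND G2 = p NAND (q NAND r)
G4 = G1 XOR G3 = (p XNOR r) XOR (p NAND (q NAND r))
G5 = G4 NAND q = ((p XNOR r) XOR (p NAND (q NAND r))) NAND q
At p=0, q=1, r=0: circuit gives 1, formula gives 0.

No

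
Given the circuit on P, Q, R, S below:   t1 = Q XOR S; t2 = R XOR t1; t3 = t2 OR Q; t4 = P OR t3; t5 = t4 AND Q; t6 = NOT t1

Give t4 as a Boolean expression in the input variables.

t1 = Q XOR S
t2 = R XOR t1 = R XOR (Q XOR S)
t3 = t2 OR Q = (R XOR (Q XOR S)) OR Q
t4 = P OR t3 = P OR ((R XOR (Q XOR S)) OR Q)

P OR ((R XOR (Q XOR S)) OR Q)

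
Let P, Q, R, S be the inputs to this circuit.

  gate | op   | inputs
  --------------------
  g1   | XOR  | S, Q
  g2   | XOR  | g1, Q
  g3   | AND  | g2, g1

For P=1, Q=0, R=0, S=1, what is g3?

1

g1 = 1 XOR 0 = 1
g2 = 1 XOR 0 = 1
g3 = 1 AND 1 = 1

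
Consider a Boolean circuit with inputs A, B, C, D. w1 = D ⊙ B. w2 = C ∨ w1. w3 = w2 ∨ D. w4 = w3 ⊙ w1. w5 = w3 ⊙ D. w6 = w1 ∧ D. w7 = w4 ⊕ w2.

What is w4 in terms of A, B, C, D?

((C ∨ (D ⊙ B)) ∨ D) ⊙ (D ⊙ B)

w1 = D ⊙ B
w2 = C ∨ w1 = C ∨ (D ⊙ B)
w3 = w2 ∨ D = (C ∨ (D ⊙ B)) ∨ D
w4 = w3 ⊙ w1 = ((C ∨ (D ⊙ B)) ∨ D) ⊙ (D ⊙ B)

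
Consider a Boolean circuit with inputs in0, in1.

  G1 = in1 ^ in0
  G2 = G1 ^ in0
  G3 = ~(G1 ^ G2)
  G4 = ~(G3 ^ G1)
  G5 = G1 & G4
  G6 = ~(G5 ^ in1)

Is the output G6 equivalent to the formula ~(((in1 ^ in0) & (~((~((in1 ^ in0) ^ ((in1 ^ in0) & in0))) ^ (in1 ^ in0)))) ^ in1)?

No

G1 = in1 ^ in0
G2 = G1 ^ in0 = (in1 ^ in0) ^ in0
G3 = ~(G1 ^ G2) = ~((in1 ^ in0) ^ ((in1 ^ in0) ^ in0))
G4 = ~(G3 ^ G1) = ~((~((in1 ^ in0) ^ ((in1 ^ in0) ^ in0))) ^ (in1 ^ in0))
G5 = G1 & G4 = (in1 ^ in0) & (~((~((in1 ^ in0) ^ ((in1 ^ in0) ^ in0))) ^ (in1 ^ in0)))
G6 = ~(G5 ^ in1) = ~(((in1 ^ in0) & (~((~((in1 ^ in0) ^ ((in1 ^ in0) ^ in0))) ^ (in1 ^ in0)))) ^ in1)
At in0=0, in1=1: circuit gives 1, formula gives 0.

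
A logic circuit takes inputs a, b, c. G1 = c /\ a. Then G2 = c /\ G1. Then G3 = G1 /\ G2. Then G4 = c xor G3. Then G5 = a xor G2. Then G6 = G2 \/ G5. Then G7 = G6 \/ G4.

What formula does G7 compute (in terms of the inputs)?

((c /\ (c /\ a)) \/ (a xor (c /\ (c /\ a)))) \/ (c xor ((c /\ a) /\ (c /\ (c /\ a))))

G1 = c /\ a
G2 = c /\ G1 = c /\ (c /\ a)
G3 = G1 /\ G2 = (c /\ a) /\ (c /\ (c /\ a))
G4 = c xor G3 = c xor ((c /\ a) /\ (c /\ (c /\ a)))
G5 = a xor G2 = a xor (c /\ (c /\ a))
G6 = G2 \/ G5 = (c /\ (c /\ a)) \/ (a xor (c /\ (c /\ a)))
G7 = G6 \/ G4 = ((c /\ (c /\ a)) \/ (a xor (c /\ (c /\ a)))) \/ (c xor ((c /\ a) /\ (c /\ (c /\ a))))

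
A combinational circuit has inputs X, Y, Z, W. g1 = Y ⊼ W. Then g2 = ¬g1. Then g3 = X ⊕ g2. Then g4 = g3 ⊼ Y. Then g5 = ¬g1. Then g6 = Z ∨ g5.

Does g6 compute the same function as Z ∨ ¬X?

g1 = Y ⊼ W
g5 = ¬g1 = ¬(Y ⊼ W)
g6 = Z ∨ g5 = Z ∨ ¬(Y ⊼ W)
At X=0, Y=0, Z=0, W=0: circuit gives 0, formula gives 1.

No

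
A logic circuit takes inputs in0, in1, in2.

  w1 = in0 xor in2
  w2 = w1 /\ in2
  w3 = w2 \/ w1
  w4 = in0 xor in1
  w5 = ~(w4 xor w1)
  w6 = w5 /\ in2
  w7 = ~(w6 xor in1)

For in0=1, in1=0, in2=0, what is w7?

w1 = 1 xor 0 = 1
w4 = 1 xor 0 = 1
w5 = ~(1 xor 1) = 1
w6 = 1 /\ 0 = 0
w7 = ~(0 xor 0) = 1

1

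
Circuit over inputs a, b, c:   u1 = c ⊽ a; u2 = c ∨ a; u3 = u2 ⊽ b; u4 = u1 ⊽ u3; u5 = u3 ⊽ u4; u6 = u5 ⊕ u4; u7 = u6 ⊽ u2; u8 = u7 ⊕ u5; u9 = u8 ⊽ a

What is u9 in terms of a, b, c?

((((((c ∨ a) ⊽ b) ⊽ ((c ⊽ a) ⊽ ((c ∨ a) ⊽ b))) ⊕ ((c ⊽ a) ⊽ ((c ∨ a) ⊽ b))) ⊽ (c ∨ a)) ⊕ (((c ∨ a) ⊽ b) ⊽ ((c ⊽ a) ⊽ ((c ∨ a) ⊽ b)))) ⊽ a

u1 = c ⊽ a
u2 = c ∨ a
u3 = u2 ⊽ b = (c ∨ a) ⊽ b
u4 = u1 ⊽ u3 = (c ⊽ a) ⊽ ((c ∨ a) ⊽ b)
u5 = u3 ⊽ u4 = ((c ∨ a) ⊽ b) ⊽ ((c ⊽ a) ⊽ ((c ∨ a) ⊽ b))
u6 = u5 ⊕ u4 = (((c ∨ a) ⊽ b) ⊽ ((c ⊽ a) ⊽ ((c ∨ a) ⊽ b))) ⊕ ((c ⊽ a) ⊽ ((c ∨ a) ⊽ b))
u7 = u6 ⊽ u2 = ((((c ∨ a) ⊽ b) ⊽ ((c ⊽ a) ⊽ ((c ∨ a) ⊽ b))) ⊕ ((c ⊽ a) ⊽ ((c ∨ a) ⊽ b))) ⊽ (c ∨ a)
u8 = u7 ⊕ u5 = (((((c ∨ a) ⊽ b) ⊽ ((c ⊽ a) ⊽ ((c ∨ a) ⊽ b))) ⊕ ((c ⊽ a) ⊽ ((c ∨ a) ⊽ b))) ⊽ (c ∨ a)) ⊕ (((c ∨ a) ⊽ b) ⊽ ((c ⊽ a) ⊽ ((c ∨ a) ⊽ b)))
u9 = u8 ⊽ a = ((((((c ∨ a) ⊽ b) ⊽ ((c ⊽ a) ⊽ ((c ∨ a) ⊽ b))) ⊕ ((c ⊽ a) ⊽ ((c ∨ a) ⊽ b))) ⊽ (c ∨ a)) ⊕ (((c ∨ a) ⊽ b) ⊽ ((c ⊽ a) ⊽ ((c ∨ a) ⊽ b)))) ⊽ a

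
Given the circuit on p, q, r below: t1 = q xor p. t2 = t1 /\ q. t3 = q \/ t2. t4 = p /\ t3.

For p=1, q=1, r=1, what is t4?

1

t1 = 1 xor 1 = 0
t2 = 0 /\ 1 = 0
t3 = 1 \/ 0 = 1
t4 = 1 /\ 1 = 1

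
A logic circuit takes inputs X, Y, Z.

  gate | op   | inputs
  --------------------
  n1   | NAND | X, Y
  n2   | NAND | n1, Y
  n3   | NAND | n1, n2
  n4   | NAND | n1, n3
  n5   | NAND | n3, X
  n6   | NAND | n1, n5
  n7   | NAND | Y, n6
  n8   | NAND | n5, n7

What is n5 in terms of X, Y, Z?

((X NAND Y) NAND ((X NAND Y) NAND Y)) NAND X

n1 = X NAND Y
n2 = n1 NAND Y = (X NAND Y) NAND Y
n3 = n1 NAND n2 = (X NAND Y) NAND ((X NAND Y) NAND Y)
n5 = n3 NAND X = ((X NAND Y) NAND ((X NAND Y) NAND Y)) NAND X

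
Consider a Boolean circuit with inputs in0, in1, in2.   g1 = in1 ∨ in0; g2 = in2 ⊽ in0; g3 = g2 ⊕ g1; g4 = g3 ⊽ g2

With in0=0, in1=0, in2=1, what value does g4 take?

g1 = 0 ∨ 0 = 0
g2 = 1 ⊽ 0 = 0
g3 = 0 ⊕ 0 = 0
g4 = 0 ⊽ 0 = 1

1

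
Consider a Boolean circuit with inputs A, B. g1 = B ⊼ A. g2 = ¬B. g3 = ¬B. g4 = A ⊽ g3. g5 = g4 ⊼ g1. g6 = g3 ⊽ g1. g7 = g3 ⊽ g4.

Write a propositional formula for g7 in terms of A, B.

g3 = ¬B
g4 = A ⊽ g3 = A ⊽ ¬B
g7 = g3 ⊽ g4 = ¬B ⊽ (A ⊽ ¬B)

¬B ⊽ (A ⊽ ¬B)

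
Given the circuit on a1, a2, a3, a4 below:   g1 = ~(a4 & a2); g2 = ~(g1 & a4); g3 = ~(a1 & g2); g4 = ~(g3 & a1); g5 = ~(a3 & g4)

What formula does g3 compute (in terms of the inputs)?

g1 = ~(a4 & a2)
g2 = ~(g1 & a4) = ~((~(a4 & a2)) & a4)
g3 = ~(a1 & g2) = ~(a1 & (~((~(a4 & a2)) & a4)))

~(a1 & (~((~(a4 & a2)) & a4)))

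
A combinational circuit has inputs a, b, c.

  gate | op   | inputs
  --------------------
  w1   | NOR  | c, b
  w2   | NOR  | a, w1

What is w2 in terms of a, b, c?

a NOR (c NOR b)

w1 = c NOR b
w2 = a NOR w1 = a NOR (c NOR b)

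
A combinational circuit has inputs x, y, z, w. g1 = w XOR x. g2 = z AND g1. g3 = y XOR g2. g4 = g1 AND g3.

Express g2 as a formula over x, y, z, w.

g1 = w XOR x
g2 = z AND g1 = z AND (w XOR x)

z AND (w XOR x)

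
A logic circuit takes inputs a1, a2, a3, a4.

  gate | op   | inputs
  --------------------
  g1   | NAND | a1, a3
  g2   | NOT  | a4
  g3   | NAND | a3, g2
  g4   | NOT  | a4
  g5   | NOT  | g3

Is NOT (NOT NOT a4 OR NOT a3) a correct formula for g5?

Yes

g2 = NOT a4
g3 = a3 NAND g2 = a3 NAND NOT a4
g5 = NOT g3 = NOT (a3 NAND NOT a4)
At a1=0, a2=0, a3=0, a4=0: circuit gives 0, formula gives 0.
At a1=0, a2=0, a3=1, a4=0: circuit gives 1, formula gives 1.
Agrees on all 16 inputs.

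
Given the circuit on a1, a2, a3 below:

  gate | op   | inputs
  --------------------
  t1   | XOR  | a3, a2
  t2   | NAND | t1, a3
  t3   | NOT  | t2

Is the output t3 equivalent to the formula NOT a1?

t1 = a3 XOR a2
t2 = t1 NAND a3 = (a3 XOR a2) NAND a3
t3 = NOT t2 = NOT ((a3 XOR a2) NAND a3)
At a1=0, a2=0, a3=0: circuit gives 0, formula gives 1.

No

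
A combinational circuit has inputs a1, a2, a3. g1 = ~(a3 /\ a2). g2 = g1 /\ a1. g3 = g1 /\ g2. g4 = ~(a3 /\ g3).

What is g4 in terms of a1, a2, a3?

g1 = ~(a3 /\ a2)
g2 = g1 /\ a1 = (~(a3 /\ a2)) /\ a1
g3 = g1 /\ g2 = (~(a3 /\ a2)) /\ ((~(a3 /\ a2)) /\ a1)
g4 = ~(a3 /\ g3) = ~(a3 /\ ((~(a3 /\ a2)) /\ ((~(a3 /\ a2)) /\ a1)))

~(a3 /\ ((~(a3 /\ a2)) /\ ((~(a3 /\ a2)) /\ a1)))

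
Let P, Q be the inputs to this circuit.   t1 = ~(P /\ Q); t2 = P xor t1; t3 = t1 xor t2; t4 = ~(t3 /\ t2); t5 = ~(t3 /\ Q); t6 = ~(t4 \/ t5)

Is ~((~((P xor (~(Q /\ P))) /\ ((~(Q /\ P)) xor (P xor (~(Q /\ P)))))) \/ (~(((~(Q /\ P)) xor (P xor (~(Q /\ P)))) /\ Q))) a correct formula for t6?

t1 = ~(P /\ Q)
t2 = P xor t1 = P xor (~(P /\ Q))
t3 = t1 xor t2 = (~(P /\ Q)) xor (P xor (~(P /\ Q)))
t4 = ~(t3 /\ t2) = ~(((~(P /\ Q)) xor (P xor (~(P /\ Q)))) /\ (P xor (~(P /\ Q))))
t5 = ~(t3 /\ Q) = ~(((~(P /\ Q)) xor (P xor (~(P /\ Q)))) /\ Q)
t6 = ~(t4 \/ t5) = ~((~(((~(P /\ Q)) xor (P xor (~(P /\ Q)))) /\ (P xor (~(P /\ Q))))) \/ (~(((~(P /\ Q)) xor (P xor (~(P /\ Q)))) /\ Q)))
At P=0, Q=0: circuit gives 0, formula gives 0.
At P=1, Q=1: circuit gives 1, formula gives 1.
Agrees on all 4 inputs.

Yes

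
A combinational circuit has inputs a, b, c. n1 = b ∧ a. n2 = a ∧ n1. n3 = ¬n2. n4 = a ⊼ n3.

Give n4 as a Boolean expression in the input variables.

a ⊼ ¬(a ∧ (b ∧ a))

n1 = b ∧ a
n2 = a ∧ n1 = a ∧ (b ∧ a)
n3 = ¬n2 = ¬(a ∧ (b ∧ a))
n4 = a ⊼ n3 = a ⊼ ¬(a ∧ (b ∧ a))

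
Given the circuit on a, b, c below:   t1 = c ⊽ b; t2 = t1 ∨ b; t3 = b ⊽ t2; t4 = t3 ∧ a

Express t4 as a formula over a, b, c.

(b ⊽ ((c ⊽ b) ∨ b)) ∧ a

t1 = c ⊽ b
t2 = t1 ∨ b = (c ⊽ b) ∨ b
t3 = b ⊽ t2 = b ⊽ ((c ⊽ b) ∨ b)
t4 = t3 ∧ a = (b ⊽ ((c ⊽ b) ∨ b)) ∧ a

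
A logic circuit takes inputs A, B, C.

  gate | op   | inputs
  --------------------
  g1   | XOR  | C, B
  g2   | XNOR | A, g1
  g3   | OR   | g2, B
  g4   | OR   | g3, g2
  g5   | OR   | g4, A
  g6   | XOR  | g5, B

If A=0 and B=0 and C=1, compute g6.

g1 = 1 XOR 0 = 1
g2 = 0 XNOR 1 = 0
g3 = 0 OR 0 = 0
g4 = 0 OR 0 = 0
g5 = 0 OR 0 = 0
g6 = 0 XOR 0 = 0

0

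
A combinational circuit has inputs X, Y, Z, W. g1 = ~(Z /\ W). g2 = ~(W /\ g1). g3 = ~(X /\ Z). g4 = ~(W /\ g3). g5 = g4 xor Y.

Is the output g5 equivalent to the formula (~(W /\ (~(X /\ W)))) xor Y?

g3 = ~(X /\ Z)
g4 = ~(W /\ g3) = ~(W /\ (~(X /\ Z)))
g5 = g4 xor Y = (~(W /\ (~(X /\ Z)))) xor Y
At X=1, Y=0, Z=0, W=1: circuit gives 0, formula gives 1.

No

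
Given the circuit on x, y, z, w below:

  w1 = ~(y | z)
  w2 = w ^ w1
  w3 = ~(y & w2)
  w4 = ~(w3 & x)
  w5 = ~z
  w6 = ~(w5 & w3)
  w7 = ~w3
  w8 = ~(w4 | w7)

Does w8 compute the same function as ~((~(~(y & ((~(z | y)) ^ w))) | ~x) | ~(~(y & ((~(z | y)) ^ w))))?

w1 = ~(y | z)
w2 = w ^ w1 = w ^ (~(y | z))
w3 = ~(y & w2) = ~(y & (w ^ (~(y | z))))
w4 = ~(w3 & x) = ~((~(y & (w ^ (~(y | z))))) & x)
w7 = ~w3 = ~(~(y & (w ^ (~(y | z)))))
w8 = ~(w4 | w7) = ~((~((~(y & (w ^ (~(y | z))))) & x)) | ~(~(y & (w ^ (~(y | z))))))
At x=0, y=0, z=0, w=0: circuit gives 0, formula gives 0.
At x=1, y=0, z=0, w=0: circuit gives 1, formula gives 1.
Agrees on all 16 inputs.

Yes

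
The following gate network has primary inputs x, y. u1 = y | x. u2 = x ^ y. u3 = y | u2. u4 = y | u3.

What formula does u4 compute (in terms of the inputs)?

y | (y | (x ^ y))

u2 = x ^ y
u3 = y | u2 = y | (x ^ y)
u4 = y | u3 = y | (y | (x ^ y))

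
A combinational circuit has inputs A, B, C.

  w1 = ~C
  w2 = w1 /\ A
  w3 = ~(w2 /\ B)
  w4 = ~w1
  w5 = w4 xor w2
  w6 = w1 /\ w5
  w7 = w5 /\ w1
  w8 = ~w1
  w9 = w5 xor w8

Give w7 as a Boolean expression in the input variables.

(~~C xor (~C /\ A)) /\ ~C

w1 = ~C
w2 = w1 /\ A = ~C /\ A
w4 = ~w1 = ~~C
w5 = w4 xor w2 = ~~C xor (~C /\ A)
w7 = w5 /\ w1 = (~~C xor (~C /\ A)) /\ ~C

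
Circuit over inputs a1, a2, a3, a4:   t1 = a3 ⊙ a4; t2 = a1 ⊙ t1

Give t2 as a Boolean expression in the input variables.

t1 = a3 ⊙ a4
t2 = a1 ⊙ t1 = a1 ⊙ (a3 ⊙ a4)

a1 ⊙ (a3 ⊙ a4)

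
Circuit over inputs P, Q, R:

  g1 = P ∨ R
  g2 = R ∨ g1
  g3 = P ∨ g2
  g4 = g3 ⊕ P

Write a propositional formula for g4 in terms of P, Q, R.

(P ∨ (R ∨ (P ∨ R))) ⊕ P

g1 = P ∨ R
g2 = R ∨ g1 = R ∨ (P ∨ R)
g3 = P ∨ g2 = P ∨ (R ∨ (P ∨ R))
g4 = g3 ⊕ P = (P ∨ (R ∨ (P ∨ R))) ⊕ P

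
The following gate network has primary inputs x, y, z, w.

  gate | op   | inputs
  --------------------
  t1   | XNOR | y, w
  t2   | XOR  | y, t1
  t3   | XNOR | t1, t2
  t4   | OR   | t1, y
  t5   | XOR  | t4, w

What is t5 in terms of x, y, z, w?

t1 = y XNOR w
t4 = t1 OR y = (y XNOR w) OR y
t5 = t4 XOR w = ((y XNOR w) OR y) XOR w

((y XNOR w) OR y) XOR w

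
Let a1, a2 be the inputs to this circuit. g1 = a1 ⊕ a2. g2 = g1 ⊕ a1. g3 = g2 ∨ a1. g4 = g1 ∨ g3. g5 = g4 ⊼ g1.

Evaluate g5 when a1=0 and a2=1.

g1 = 0 ⊕ 1 = 1
g2 = 1 ⊕ 0 = 1
g3 = 1 ∨ 0 = 1
g4 = 1 ∨ 1 = 1
g5 = 1 ⊼ 1 = 0

0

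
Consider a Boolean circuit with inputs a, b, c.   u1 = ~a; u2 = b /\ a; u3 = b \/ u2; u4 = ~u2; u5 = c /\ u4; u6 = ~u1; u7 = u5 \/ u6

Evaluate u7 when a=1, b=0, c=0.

u1 = ~1 = 0
u2 = 0 /\ 1 = 0
u4 = ~0 = 1
u5 = 0 /\ 1 = 0
u6 = ~0 = 1
u7 = 0 \/ 1 = 1

1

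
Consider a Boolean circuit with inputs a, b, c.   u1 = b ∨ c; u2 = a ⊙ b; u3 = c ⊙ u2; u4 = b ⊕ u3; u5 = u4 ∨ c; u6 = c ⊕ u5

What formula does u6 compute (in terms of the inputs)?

u2 = a ⊙ b
u3 = c ⊙ u2 = c ⊙ (a ⊙ b)
u4 = b ⊕ u3 = b ⊕ (c ⊙ (a ⊙ b))
u5 = u4 ∨ c = (b ⊕ (c ⊙ (a ⊙ b))) ∨ c
u6 = c ⊕ u5 = c ⊕ ((b ⊕ (c ⊙ (a ⊙ b))) ∨ c)

c ⊕ ((b ⊕ (c ⊙ (a ⊙ b))) ∨ c)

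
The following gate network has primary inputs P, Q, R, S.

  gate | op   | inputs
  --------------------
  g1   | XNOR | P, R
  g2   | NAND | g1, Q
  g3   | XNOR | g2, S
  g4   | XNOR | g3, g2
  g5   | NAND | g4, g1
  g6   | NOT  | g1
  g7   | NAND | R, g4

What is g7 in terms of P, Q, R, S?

R NAND ((((P XNOR R) NAND Q) XNOR S) XNOR ((P XNOR R) NAND Q))

g1 = P XNOR R
g2 = g1 NAND Q = (P XNOR R) NAND Q
g3 = g2 XNOR S = ((P XNOR R) NAND Q) XNOR S
g4 = g3 XNOR g2 = (((P XNOR R) NAND Q) XNOR S) XNOR ((P XNOR R) NAND Q)
g7 = R NAND g4 = R NAND ((((P XNOR R) NAND Q) XNOR S) XNOR ((P XNOR R) NAND Q))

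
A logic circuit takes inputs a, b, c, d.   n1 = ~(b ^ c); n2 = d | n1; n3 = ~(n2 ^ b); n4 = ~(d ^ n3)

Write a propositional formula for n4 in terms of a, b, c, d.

n1 = ~(b ^ c)
n2 = d | n1 = d | (~(b ^ c))
n3 = ~(n2 ^ b) = ~((d | (~(b ^ c))) ^ b)
n4 = ~(d ^ n3) = ~(d ^ (~((d | (~(b ^ c))) ^ b)))

~(d ^ (~((d | (~(b ^ c))) ^ b)))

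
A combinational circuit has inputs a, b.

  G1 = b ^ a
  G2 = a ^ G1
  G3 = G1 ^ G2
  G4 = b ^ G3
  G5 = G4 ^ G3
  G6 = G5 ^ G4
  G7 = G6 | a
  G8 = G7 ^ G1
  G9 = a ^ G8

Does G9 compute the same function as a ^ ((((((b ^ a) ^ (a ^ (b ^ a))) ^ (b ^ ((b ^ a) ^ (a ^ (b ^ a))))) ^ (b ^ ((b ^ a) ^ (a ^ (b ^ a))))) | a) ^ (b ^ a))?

G1 = b ^ a
G2 = a ^ G1 = a ^ (b ^ a)
G3 = G1 ^ G2 = (b ^ a) ^ (a ^ (b ^ a))
G4 = b ^ G3 = b ^ ((b ^ a) ^ (a ^ (b ^ a)))
G5 = G4 ^ G3 = (b ^ ((b ^ a) ^ (a ^ (b ^ a)))) ^ ((b ^ a) ^ (a ^ (b ^ a)))
G6 = G5 ^ G4 = ((b ^ ((b ^ a) ^ (a ^ (b ^ a)))) ^ ((b ^ a) ^ (a ^ (b ^ a)))) ^ (b ^ ((b ^ a) ^ (a ^ (b ^ a))))
G7 = G6 | a = (((b ^ ((b ^ a) ^ (a ^ (b ^ a)))) ^ ((b ^ a) ^ (a ^ (b ^ a)))) ^ (b ^ ((b ^ a) ^ (a ^ (b ^ a))))) | a
G8 = G7 ^ G1 = ((((b ^ ((b ^ a) ^ (a ^ (b ^ a)))) ^ ((b ^ a) ^ (a ^ (b ^ a)))) ^ (b ^ ((b ^ a) ^ (a ^ (b ^ a))))) | a) ^ (b ^ a)
G9 = a ^ G8 = a ^ (((((b ^ ((b ^ a) ^ (a ^ (b ^ a)))) ^ ((b ^ a) ^ (a ^ (b ^ a)))) ^ (b ^ ((b ^ a) ^ (a ^ (b ^ a))))) | a) ^ (b ^ a))
At a=0, b=0: circuit gives 0, formula gives 0.
At a=0, b=1: circuit gives 1, formula gives 1.
Agrees on all 4 inputs.

Yes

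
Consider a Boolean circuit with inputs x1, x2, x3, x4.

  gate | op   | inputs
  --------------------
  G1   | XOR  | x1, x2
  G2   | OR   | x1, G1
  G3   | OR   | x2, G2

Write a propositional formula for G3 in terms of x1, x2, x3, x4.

x2 OR (x1 OR (x1 XOR x2))

G1 = x1 XOR x2
G2 = x1 OR G1 = x1 OR (x1 XOR x2)
G3 = x2 OR G2 = x2 OR (x1 OR (x1 XOR x2))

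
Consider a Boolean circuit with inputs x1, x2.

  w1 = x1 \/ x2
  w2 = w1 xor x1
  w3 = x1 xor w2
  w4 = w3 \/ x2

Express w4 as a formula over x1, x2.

(x1 xor ((x1 \/ x2) xor x1)) \/ x2

w1 = x1 \/ x2
w2 = w1 xor x1 = (x1 \/ x2) xor x1
w3 = x1 xor w2 = x1 xor ((x1 \/ x2) xor x1)
w4 = w3 \/ x2 = (x1 xor ((x1 \/ x2) xor x1)) \/ x2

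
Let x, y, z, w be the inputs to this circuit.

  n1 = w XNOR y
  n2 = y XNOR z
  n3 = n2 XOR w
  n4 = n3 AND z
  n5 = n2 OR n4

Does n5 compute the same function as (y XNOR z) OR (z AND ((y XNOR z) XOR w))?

n2 = y XNOR z
n3 = n2 XOR w = (y XNOR z) XOR w
n4 = n3 AND z = ((y XNOR z) XOR w) AND z
n5 = n2 OR n4 = (y XNOR z) OR (((y XNOR z) XOR w) AND z)
At x=0, y=0, z=1, w=0: circuit gives 0, formula gives 0.
At x=0, y=0, z=0, w=0: circuit gives 1, formula gives 1.
Agrees on all 16 inputs.

Yes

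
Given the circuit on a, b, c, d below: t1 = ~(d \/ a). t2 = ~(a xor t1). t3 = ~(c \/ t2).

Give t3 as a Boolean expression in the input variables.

~(c \/ (~(a xor (~(d \/ a)))))

t1 = ~(d \/ a)
t2 = ~(a xor t1) = ~(a xor (~(d \/ a)))
t3 = ~(c \/ t2) = ~(c \/ (~(a xor (~(d \/ a)))))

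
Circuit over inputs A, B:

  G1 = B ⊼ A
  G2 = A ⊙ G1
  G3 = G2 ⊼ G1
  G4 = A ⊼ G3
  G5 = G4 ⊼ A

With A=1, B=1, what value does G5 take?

G1 = 1 ⊼ 1 = 0
G2 = 1 ⊙ 0 = 0
G3 = 0 ⊼ 0 = 1
G4 = 1 ⊼ 1 = 0
G5 = 0 ⊼ 1 = 1

1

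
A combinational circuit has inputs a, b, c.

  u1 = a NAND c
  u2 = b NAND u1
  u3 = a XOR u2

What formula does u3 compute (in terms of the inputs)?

u1 = a NAND c
u2 = b NAND u1 = b NAND (a NAND c)
u3 = a XOR u2 = a XOR (b NAND (a NAND c))

a XOR (b NAND (a NAND c))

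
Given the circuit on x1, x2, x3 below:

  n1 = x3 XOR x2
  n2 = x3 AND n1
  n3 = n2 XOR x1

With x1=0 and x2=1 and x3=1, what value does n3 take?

0

n1 = 1 XOR 1 = 0
n2 = 1 AND 0 = 0
n3 = 0 XOR 0 = 0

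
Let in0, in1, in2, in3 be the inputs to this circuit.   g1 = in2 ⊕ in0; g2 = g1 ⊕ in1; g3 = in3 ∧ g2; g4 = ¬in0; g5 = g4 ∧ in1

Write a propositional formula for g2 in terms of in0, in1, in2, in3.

(in2 ⊕ in0) ⊕ in1

g1 = in2 ⊕ in0
g2 = g1 ⊕ in1 = (in2 ⊕ in0) ⊕ in1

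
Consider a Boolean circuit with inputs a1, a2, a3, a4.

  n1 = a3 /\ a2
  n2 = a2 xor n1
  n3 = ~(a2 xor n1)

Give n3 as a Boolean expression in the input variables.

n1 = a3 /\ a2
n3 = ~(a2 xor n1) = ~(a2 xor (a3 /\ a2))

~(a2 xor (a3 /\ a2))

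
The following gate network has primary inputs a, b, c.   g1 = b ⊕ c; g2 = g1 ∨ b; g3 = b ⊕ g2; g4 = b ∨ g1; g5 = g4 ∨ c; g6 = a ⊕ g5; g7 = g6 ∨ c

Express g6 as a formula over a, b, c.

g1 = b ⊕ c
g4 = b ∨ g1 = b ∨ (b ⊕ c)
g5 = g4 ∨ c = (b ∨ (b ⊕ c)) ∨ c
g6 = a ⊕ g5 = a ⊕ ((b ∨ (b ⊕ c)) ∨ c)

a ⊕ ((b ∨ (b ⊕ c)) ∨ c)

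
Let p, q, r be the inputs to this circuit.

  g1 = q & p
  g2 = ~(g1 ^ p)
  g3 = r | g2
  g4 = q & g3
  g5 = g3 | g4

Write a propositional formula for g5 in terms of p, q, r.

(r | (~((q & p) ^ p))) | (q & (r | (~((q & p) ^ p))))

g1 = q & p
g2 = ~(g1 ^ p) = ~((q & p) ^ p)
g3 = r | g2 = r | (~((q & p) ^ p))
g4 = q & g3 = q & (r | (~((q & p) ^ p)))
g5 = g3 | g4 = (r | (~((q & p) ^ p))) | (q & (r | (~((q & p) ^ p))))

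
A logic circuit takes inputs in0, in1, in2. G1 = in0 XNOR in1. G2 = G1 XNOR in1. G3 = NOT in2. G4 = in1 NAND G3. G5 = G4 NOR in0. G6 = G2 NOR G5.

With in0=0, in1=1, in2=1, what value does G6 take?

G1 = 0 XNOR 1 = 0
G2 = 0 XNOR 1 = 0
G3 = NOT 1 = 0
G4 = 1 NAND 0 = 1
G5 = 1 NOR 0 = 0
G6 = 0 NOR 0 = 1

1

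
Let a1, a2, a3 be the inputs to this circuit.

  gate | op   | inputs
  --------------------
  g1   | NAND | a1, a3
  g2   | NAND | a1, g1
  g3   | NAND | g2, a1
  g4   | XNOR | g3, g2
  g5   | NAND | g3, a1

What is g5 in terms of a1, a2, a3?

g1 = a1 NAND a3
g2 = a1 NAND g1 = a1 NAND (a1 NAND a3)
g3 = g2 NAND a1 = (a1 NAND (a1 NAND a3)) NAND a1
g5 = g3 NAND a1 = ((a1 NAND (a1 NAND a3)) NAND a1) NAND a1

((a1 NAND (a1 NAND a3)) NAND a1) NAND a1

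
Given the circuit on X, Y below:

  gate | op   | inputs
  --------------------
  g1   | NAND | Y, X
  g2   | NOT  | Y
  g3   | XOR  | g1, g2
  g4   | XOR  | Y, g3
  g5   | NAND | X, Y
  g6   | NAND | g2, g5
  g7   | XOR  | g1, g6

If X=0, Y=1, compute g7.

g1 = 1 NAND 0 = 1
g2 = NOT 1 = 0
g5 = 0 NAND 1 = 1
g6 = 0 NAND 1 = 1
g7 = 1 XOR 1 = 0

0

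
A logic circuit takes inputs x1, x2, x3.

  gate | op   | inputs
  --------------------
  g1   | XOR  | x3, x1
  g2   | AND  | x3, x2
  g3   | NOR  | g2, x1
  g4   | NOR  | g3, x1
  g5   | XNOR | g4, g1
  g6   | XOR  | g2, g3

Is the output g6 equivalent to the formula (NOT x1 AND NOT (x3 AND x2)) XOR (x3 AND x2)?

g2 = x3 AND x2
g3 = g2 NOR x1 = (x3 AND x2) NOR x1
g6 = g2 XOR g3 = (x3 AND x2) XOR ((x3 AND x2) NOR x1)
At x1=1, x2=0, x3=0: circuit gives 0, formula gives 0.
At x1=0, x2=0, x3=0: circuit gives 1, formula gives 1.
Agrees on all 8 inputs.

Yes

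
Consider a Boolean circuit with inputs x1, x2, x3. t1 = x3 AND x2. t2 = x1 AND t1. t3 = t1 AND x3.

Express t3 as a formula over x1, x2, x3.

(x3 AND x2) AND x3

t1 = x3 AND x2
t3 = t1 AND x3 = (x3 AND x2) AND x3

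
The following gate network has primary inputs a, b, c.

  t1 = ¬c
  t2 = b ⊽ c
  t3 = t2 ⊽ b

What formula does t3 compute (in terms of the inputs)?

t2 = b ⊽ c
t3 = t2 ⊽ b = (b ⊽ c) ⊽ b

(b ⊽ c) ⊽ b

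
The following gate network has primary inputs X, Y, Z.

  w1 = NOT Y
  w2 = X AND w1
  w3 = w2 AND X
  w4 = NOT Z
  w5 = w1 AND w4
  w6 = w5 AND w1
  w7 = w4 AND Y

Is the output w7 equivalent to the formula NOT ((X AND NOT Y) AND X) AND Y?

No

w4 = NOT Z
w7 = w4 AND Y = NOT Z AND Y
At X=0, Y=1, Z=1: circuit gives 0, formula gives 1.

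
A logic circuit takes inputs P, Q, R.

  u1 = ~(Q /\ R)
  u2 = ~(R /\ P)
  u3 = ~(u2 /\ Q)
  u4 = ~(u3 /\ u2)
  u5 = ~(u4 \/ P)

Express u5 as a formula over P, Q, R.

~((~((~((~(R /\ P)) /\ Q)) /\ (~(R /\ P)))) \/ P)

u2 = ~(R /\ P)
u3 = ~(u2 /\ Q) = ~((~(R /\ P)) /\ Q)
u4 = ~(u3 /\ u2) = ~((~((~(R /\ P)) /\ Q)) /\ (~(R /\ P)))
u5 = ~(u4 \/ P) = ~((~((~((~(R /\ P)) /\ Q)) /\ (~(R /\ P)))) \/ P)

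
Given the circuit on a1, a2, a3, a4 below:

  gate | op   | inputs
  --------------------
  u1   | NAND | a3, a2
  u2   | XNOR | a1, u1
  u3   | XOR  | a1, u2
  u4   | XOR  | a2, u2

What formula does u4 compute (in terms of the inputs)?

a2 XOR (a1 XNOR (a3 NAND a2))

u1 = a3 NAND a2
u2 = a1 XNOR u1 = a1 XNOR (a3 NAND a2)
u4 = a2 XOR u2 = a2 XOR (a1 XNOR (a3 NAND a2))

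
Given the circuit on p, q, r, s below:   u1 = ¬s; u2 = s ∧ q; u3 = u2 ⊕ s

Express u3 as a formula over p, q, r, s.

(s ∧ q) ⊕ s

u2 = s ∧ q
u3 = u2 ⊕ s = (s ∧ q) ⊕ s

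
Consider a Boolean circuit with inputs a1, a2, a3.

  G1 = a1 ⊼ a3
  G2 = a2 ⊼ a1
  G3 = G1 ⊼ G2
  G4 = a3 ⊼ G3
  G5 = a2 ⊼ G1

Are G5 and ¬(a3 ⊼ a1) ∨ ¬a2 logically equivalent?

G1 = a1 ⊼ a3
G5 = a2 ⊼ G1 = a2 ⊼ (a1 ⊼ a3)
At a1=0, a2=1, a3=0: circuit gives 0, formula gives 0.
At a1=0, a2=0, a3=0: circuit gives 1, formula gives 1.
Agrees on all 8 inputs.

Yes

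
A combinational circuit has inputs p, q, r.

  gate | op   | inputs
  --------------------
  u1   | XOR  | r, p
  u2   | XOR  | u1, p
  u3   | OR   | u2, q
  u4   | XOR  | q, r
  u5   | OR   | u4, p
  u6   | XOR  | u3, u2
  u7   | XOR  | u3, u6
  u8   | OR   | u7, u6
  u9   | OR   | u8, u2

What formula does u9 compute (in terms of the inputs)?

u1 = r XOR p
u2 = u1 XOR p = (r XOR p) XOR p
u3 = u2 OR q = ((r XOR p) XOR p) OR q
u6 = u3 XOR u2 = (((r XOR p) XOR p) OR q) XOR ((r XOR p) XOR p)
u7 = u3 XOR u6 = (((r XOR p) XOR p) OR q) XOR ((((r XOR p) XOR p) OR q) XOR ((r XOR p) XOR p))
u8 = u7 OR u6 = ((((r XOR p) XOR p) OR q) XOR ((((r XOR p) XOR p) OR q) XOR ((r XOR p) XOR p))) OR ((((r XOR p) XOR p) OR q) XOR ((r XOR p) XOR p))
u9 = u8 OR u2 = (((((r XOR p) XOR p) OR q) XOR ((((r XOR p) XOR p) OR q) XOR ((r XOR p) XOR p))) OR ((((r XOR p) XOR p) OR q) XOR ((r XOR p) XOR p))) OR ((r XOR p) XOR p)

(((((r XOR p) XOR p) OR q) XOR ((((r XOR p) XOR p) OR q) XOR ((r XOR p) XOR p))) OR ((((r XOR p) XOR p) OR q) XOR ((r XOR p) XOR p))) OR ((r XOR p) XOR p)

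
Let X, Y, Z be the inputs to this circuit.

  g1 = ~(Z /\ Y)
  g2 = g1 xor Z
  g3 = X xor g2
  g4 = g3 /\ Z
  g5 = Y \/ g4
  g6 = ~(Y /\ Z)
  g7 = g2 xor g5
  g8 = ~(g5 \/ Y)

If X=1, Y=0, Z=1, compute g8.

g1 = ~(1 /\ 0) = 1
g2 = 1 xor 1 = 0
g3 = 1 xor 0 = 1
g4 = 1 /\ 1 = 1
g5 = 0 \/ 1 = 1
g8 = ~(1 \/ 0) = 0

0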